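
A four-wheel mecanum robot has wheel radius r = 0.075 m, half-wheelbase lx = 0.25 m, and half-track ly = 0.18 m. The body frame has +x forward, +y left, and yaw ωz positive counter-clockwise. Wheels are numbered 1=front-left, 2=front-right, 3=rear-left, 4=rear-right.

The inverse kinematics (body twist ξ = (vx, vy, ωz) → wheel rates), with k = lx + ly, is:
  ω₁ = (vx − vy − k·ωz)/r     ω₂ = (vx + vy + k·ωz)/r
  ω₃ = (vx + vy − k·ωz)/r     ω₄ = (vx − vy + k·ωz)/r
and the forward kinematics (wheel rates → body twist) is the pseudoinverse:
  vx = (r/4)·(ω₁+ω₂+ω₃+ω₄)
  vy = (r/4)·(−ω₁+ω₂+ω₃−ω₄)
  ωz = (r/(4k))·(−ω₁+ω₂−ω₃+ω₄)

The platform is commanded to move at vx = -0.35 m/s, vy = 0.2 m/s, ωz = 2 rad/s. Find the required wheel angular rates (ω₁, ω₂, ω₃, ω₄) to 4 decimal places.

k = lx + ly = 0.25 + 0.18 = 0.4300;  k·ωz = 0.4300·2 = 0.8600
ω₁ (FL) = (vx − vy − k·ωz)/r = -1.4100/0.075 = -18.8000
ω₂ (FR) = (vx + vy + k·ωz)/r = 0.7100/0.075 = 9.4667
ω₃ (RL) = (vx + vy − k·ωz)/r = -1.0100/0.075 = -13.4667
ω₄ (RR) = (vx − vy + k·ωz)/r = 0.3100/0.075 = 4.1333

(-18.8000, 9.4667, -13.4667, 4.1333)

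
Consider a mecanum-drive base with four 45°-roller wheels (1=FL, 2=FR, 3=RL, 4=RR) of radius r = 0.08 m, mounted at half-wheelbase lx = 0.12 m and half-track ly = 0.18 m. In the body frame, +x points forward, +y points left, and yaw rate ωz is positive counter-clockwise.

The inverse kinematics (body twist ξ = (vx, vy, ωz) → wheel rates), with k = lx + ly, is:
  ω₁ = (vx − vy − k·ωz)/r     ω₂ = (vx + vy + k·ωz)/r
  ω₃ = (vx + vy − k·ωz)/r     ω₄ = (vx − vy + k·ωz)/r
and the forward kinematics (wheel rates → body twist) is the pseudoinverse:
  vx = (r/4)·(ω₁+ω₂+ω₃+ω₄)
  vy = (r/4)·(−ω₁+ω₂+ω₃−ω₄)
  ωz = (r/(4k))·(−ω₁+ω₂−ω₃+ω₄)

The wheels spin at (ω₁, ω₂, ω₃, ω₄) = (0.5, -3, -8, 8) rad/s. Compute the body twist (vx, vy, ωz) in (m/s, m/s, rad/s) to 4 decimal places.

k = lx + ly = 0.12 + 0.18 = 0.3000
ω₁+ω₂+ω₃+ω₄ = -2.5000  →  vx = (0.08/4)·-2.5000 = -0.0500
−ω₁+ω₂+ω₃−ω₄ = -19.5000  →  vy = (0.08/4)·-19.5000 = -0.3900
−ω₁+ω₂−ω₃+ω₄ = 12.5000  →  ωz = (0.08/1.2000)·12.5000 = 0.8333

(-0.0500, -0.3900, 0.8333)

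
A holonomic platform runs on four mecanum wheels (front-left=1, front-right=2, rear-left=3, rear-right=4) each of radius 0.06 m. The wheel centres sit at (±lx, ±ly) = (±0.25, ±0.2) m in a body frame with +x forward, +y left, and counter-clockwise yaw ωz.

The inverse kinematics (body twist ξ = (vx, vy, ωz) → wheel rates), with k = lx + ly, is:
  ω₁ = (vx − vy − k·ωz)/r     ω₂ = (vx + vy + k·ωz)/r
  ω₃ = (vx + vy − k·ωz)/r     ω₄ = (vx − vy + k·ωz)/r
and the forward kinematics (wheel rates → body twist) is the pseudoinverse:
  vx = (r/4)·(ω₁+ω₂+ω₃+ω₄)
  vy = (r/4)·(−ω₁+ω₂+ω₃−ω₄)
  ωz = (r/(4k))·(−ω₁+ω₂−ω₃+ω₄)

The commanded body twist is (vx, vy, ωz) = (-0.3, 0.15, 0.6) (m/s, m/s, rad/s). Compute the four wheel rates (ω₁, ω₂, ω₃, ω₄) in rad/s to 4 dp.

k = lx + ly = 0.25 + 0.2 = 0.4500;  k·ωz = 0.4500·0.6 = 0.2700
ω₁ (FL) = (vx − vy − k·ωz)/r = -0.7200/0.06 = -12.0000
ω₂ (FR) = (vx + vy + k·ωz)/r = 0.1200/0.06 = 2.0000
ω₃ (RL) = (vx + vy − k·ωz)/r = -0.4200/0.06 = -7.0000
ω₄ (RR) = (vx − vy + k·ωz)/r = -0.1800/0.06 = -3.0000

(-12.0000, 2.0000, -7.0000, -3.0000)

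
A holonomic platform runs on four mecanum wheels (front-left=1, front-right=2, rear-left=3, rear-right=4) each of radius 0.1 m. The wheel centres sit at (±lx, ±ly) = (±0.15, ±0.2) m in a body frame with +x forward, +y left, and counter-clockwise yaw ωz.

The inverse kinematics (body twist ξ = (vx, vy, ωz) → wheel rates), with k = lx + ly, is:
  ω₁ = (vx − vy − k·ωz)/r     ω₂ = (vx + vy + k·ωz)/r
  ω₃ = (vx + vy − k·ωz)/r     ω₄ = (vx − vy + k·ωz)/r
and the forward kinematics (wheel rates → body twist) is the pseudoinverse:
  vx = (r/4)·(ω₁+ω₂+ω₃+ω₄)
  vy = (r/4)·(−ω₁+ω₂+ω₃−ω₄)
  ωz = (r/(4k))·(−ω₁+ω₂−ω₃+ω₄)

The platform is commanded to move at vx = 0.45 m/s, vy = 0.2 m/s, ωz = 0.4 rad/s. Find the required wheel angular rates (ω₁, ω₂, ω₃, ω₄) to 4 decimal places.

(1.1000, 7.9000, 5.1000, 3.9000)

k = lx + ly = 0.15 + 0.2 = 0.3500;  k·ωz = 0.3500·0.4 = 0.1400
ω₁ (FL) = (vx − vy − k·ωz)/r = 0.1100/0.1 = 1.1000
ω₂ (FR) = (vx + vy + k·ωz)/r = 0.7900/0.1 = 7.9000
ω₃ (RL) = (vx + vy − k·ωz)/r = 0.5100/0.1 = 5.1000
ω₄ (RR) = (vx − vy + k·ωz)/r = 0.3900/0.1 = 3.9000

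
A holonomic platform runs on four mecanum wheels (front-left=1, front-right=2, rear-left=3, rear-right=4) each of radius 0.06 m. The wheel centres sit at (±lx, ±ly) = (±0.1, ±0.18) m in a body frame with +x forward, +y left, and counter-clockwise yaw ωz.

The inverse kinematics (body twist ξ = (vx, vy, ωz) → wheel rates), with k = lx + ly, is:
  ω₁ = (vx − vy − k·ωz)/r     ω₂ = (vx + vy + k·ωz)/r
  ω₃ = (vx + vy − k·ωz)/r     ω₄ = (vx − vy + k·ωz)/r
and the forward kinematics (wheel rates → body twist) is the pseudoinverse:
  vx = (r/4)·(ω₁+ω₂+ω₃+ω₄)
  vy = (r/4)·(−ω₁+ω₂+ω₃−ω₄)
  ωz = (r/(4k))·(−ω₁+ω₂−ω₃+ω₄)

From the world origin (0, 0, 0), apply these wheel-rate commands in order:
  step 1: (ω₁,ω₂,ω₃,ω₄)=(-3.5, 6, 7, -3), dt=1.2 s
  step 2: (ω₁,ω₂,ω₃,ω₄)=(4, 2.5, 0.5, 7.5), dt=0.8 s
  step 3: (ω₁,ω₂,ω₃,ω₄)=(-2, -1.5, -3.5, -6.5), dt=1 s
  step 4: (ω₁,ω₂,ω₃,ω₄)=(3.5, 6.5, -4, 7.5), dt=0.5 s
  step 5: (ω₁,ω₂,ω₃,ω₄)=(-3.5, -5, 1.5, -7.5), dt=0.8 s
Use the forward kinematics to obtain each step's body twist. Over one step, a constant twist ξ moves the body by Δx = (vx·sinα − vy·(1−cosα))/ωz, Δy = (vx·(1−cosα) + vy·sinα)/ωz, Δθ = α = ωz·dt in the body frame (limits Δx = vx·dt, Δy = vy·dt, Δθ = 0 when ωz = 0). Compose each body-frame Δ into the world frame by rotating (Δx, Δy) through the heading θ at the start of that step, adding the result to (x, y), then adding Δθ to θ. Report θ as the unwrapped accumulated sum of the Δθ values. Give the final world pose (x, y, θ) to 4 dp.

step 1: ξ=(vx,vy,ωz)=(0.0975, 0.2925, -0.0268), dt=1.2 → body Δ=(0.1226, 0.3491, -0.0321) → world pose (0.1226, 0.3491, -0.0321)
step 2: ξ=(vx,vy,ωz)=(0.2175, -0.1275, 0.2946), dt=0.8 → body Δ=(0.1844, -0.0806, 0.2357) → world pose (0.3043, 0.2625, 0.2036)
step 3: ξ=(vx,vy,ωz)=(-0.2025, 0.0525, -0.1339), dt=1.0 → body Δ=(-0.1984, 0.0659, -0.1339) → world pose (0.0967, 0.2869, 0.0696)
step 4: ξ=(vx,vy,ωz)=(0.2025, -0.1275, 0.7768), dt=0.5 → body Δ=(0.1109, -0.0427, 0.3884) → world pose (0.2103, 0.2520, 0.4580)
step 5: ξ=(vx,vy,ωz)=(-0.2175, 0.1125, -0.5625), dt=0.8 → body Δ=(-0.1483, 0.1255, -0.4500) → world pose (0.0219, 0.2990, 0.0080)

(0.0219, 0.2990, 0.0080)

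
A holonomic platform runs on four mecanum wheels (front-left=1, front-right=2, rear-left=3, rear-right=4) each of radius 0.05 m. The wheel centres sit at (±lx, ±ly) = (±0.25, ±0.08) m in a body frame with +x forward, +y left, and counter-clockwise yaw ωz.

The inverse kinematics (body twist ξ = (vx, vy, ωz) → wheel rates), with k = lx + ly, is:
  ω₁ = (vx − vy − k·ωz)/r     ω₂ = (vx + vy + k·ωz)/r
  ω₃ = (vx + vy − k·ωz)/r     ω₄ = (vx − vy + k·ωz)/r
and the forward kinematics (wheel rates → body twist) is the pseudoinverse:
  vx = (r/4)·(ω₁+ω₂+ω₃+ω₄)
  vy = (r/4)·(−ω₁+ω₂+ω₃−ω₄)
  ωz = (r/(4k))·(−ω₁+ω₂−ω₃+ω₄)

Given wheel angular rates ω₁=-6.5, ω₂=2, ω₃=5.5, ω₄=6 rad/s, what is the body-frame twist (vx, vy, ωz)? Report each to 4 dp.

k = lx + ly = 0.25 + 0.08 = 0.3300
ω₁+ω₂+ω₃+ω₄ = 7.0000  →  vx = (0.05/4)·7.0000 = 0.0875
−ω₁+ω₂+ω₃−ω₄ = 8.0000  →  vy = (0.05/4)·8.0000 = 0.1000
−ω₁+ω₂−ω₃+ω₄ = 9.0000  →  ωz = (0.05/1.3200)·9.0000 = 0.3409

(0.0875, 0.1000, 0.3409)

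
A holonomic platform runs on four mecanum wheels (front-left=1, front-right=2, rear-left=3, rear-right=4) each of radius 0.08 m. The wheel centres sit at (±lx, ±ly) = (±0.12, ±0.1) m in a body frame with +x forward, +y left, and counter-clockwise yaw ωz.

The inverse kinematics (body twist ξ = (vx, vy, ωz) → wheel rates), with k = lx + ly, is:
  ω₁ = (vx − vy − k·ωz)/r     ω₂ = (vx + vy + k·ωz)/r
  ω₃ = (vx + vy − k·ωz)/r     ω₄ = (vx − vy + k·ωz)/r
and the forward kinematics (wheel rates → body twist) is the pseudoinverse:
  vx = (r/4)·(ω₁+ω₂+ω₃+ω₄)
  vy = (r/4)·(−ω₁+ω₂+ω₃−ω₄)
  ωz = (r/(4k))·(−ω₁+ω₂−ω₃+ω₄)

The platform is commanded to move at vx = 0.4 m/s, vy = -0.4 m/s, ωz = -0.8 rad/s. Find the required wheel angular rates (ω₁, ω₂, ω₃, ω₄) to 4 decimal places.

k = lx + ly = 0.12 + 0.1 = 0.2200;  k·ωz = 0.2200·-0.8 = -0.1760
ω₁ (FL) = (vx − vy − k·ωz)/r = 0.9760/0.08 = 12.2000
ω₂ (FR) = (vx + vy + k·ωz)/r = -0.1760/0.08 = -2.2000
ω₃ (RL) = (vx + vy − k·ωz)/r = 0.1760/0.08 = 2.2000
ω₄ (RR) = (vx − vy + k·ωz)/r = 0.6240/0.08 = 7.8000

(12.2000, -2.2000, 2.2000, 7.8000)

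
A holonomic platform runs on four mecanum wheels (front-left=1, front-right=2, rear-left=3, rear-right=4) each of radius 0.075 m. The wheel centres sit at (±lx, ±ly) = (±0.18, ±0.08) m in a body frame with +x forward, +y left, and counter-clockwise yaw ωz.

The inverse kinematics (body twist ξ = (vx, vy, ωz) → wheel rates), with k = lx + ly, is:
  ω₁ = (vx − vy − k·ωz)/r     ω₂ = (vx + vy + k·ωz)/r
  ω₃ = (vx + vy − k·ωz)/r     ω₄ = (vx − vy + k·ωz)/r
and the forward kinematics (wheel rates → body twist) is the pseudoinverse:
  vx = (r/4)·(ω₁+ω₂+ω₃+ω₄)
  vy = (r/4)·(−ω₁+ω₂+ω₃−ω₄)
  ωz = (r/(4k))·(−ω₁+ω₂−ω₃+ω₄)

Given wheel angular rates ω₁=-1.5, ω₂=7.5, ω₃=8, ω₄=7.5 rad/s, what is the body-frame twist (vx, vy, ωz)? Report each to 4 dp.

(0.4031, 0.1781, 0.6130)

k = lx + ly = 0.18 + 0.08 = 0.2600
ω₁+ω₂+ω₃+ω₄ = 21.5000  →  vx = (0.075/4)·21.5000 = 0.4031
−ω₁+ω₂+ω₃−ω₄ = 9.5000  →  vy = (0.075/4)·9.5000 = 0.1781
−ω₁+ω₂−ω₃+ω₄ = 8.5000  →  ωz = (0.075/1.0400)·8.5000 = 0.6130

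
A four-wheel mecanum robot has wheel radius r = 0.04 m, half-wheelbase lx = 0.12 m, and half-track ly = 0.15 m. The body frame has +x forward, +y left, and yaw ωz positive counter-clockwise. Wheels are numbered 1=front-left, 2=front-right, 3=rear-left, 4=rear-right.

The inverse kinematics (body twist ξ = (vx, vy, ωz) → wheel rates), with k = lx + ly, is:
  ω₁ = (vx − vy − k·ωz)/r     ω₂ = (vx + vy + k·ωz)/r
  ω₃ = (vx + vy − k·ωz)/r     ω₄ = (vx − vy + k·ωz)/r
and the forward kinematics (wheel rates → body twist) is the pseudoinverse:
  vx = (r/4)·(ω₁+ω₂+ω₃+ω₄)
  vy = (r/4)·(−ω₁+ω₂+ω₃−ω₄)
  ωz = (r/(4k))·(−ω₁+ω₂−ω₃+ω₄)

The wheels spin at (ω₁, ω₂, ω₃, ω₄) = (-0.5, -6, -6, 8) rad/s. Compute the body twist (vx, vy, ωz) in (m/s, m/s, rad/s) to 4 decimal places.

(-0.0450, -0.1950, 0.3148)

k = lx + ly = 0.12 + 0.15 = 0.2700
ω₁+ω₂+ω₃+ω₄ = -4.5000  →  vx = (0.04/4)·-4.5000 = -0.0450
−ω₁+ω₂+ω₃−ω₄ = -19.5000  →  vy = (0.04/4)·-19.5000 = -0.1950
−ω₁+ω₂−ω₃+ω₄ = 8.5000  →  ωz = (0.04/1.0800)·8.5000 = 0.3148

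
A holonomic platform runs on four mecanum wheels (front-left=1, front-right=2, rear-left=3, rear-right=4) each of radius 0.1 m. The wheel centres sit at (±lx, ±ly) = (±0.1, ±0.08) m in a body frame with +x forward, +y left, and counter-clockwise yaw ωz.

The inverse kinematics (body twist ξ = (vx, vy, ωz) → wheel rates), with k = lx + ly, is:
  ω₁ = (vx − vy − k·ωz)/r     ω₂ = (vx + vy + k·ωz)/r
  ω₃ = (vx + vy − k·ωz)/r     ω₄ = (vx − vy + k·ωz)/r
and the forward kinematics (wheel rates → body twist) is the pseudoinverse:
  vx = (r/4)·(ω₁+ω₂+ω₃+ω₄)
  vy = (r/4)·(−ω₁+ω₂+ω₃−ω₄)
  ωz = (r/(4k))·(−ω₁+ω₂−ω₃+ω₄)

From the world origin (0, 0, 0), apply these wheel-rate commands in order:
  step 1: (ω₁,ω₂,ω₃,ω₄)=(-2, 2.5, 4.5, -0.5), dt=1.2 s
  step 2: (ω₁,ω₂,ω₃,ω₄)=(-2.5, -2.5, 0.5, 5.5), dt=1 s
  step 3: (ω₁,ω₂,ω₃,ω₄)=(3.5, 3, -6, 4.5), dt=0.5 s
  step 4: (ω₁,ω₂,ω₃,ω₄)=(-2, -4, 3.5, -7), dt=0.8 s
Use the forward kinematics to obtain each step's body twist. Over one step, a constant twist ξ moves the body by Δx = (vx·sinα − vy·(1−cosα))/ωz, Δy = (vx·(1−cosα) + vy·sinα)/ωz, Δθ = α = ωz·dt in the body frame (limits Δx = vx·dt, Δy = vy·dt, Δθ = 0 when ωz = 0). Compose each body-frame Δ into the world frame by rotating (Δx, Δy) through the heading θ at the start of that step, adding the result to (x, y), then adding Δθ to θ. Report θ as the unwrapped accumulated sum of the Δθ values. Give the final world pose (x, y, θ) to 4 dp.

(0.1145, 0.1677, -0.0833)

step 1: ξ=(vx,vy,ωz)=(0.1125, 0.2375, -0.0694), dt=1.2 → body Δ=(0.1467, 0.2790, -0.0833) → world pose (0.1467, 0.2790, -0.0833)
step 2: ξ=(vx,vy,ωz)=(0.0250, -0.1250, 0.6944), dt=1.0 → body Δ=(0.0647, -0.1069, 0.6944) → world pose (0.2023, 0.1672, 0.6111)
step 3: ξ=(vx,vy,ωz)=(0.1250, -0.2750, 1.3889), dt=0.5 → body Δ=(0.1035, -0.1059, 0.6944) → world pose (0.3478, 0.1398, 1.3056)
step 4: ξ=(vx,vy,ωz)=(-0.2375, 0.2125, -1.7361), dt=0.8 → body Δ=(-0.0343, 0.2324, -1.3889) → world pose (0.1145, 0.1677, -0.0833)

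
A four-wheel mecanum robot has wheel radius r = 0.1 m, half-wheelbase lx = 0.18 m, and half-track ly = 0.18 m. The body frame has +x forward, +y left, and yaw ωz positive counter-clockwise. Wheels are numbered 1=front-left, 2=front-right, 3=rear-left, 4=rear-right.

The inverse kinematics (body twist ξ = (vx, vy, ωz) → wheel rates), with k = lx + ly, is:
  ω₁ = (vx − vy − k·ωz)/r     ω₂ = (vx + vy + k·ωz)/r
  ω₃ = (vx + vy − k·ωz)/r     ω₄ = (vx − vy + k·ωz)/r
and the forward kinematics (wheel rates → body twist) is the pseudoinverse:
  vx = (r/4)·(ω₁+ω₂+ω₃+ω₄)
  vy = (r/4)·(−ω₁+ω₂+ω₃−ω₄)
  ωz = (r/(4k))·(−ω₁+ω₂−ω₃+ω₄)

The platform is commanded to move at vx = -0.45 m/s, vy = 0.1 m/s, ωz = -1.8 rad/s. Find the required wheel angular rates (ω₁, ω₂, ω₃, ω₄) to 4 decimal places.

k = lx + ly = 0.18 + 0.18 = 0.3600;  k·ωz = 0.3600·-1.8 = -0.6480
ω₁ (FL) = (vx − vy − k·ωz)/r = 0.0980/0.1 = 0.9800
ω₂ (FR) = (vx + vy + k·ωz)/r = -0.9980/0.1 = -9.9800
ω₃ (RL) = (vx + vy − k·ωz)/r = 0.2980/0.1 = 2.9800
ω₄ (RR) = (vx − vy + k·ωz)/r = -1.1980/0.1 = -11.9800

(0.9800, -9.9800, 2.9800, -11.9800)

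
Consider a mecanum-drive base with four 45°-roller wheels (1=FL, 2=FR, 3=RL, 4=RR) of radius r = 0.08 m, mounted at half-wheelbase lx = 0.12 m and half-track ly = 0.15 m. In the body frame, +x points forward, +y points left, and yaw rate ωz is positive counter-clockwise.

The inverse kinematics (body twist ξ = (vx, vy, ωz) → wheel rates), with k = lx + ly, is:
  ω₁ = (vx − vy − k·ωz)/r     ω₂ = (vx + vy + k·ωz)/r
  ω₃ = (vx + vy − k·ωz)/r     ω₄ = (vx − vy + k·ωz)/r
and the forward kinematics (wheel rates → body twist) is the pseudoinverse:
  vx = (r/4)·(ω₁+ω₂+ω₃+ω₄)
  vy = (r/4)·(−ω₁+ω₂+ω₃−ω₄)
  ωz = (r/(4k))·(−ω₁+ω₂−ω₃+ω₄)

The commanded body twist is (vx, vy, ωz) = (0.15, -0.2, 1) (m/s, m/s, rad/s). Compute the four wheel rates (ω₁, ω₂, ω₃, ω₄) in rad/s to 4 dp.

(1.0000, 2.7500, -4.0000, 7.7500)

k = lx + ly = 0.12 + 0.15 = 0.2700;  k·ωz = 0.2700·1 = 0.2700
ω₁ (FL) = (vx − vy − k·ωz)/r = 0.0800/0.08 = 1.0000
ω₂ (FR) = (vx + vy + k·ωz)/r = 0.2200/0.08 = 2.7500
ω₃ (RL) = (vx + vy − k·ωz)/r = -0.3200/0.08 = -4.0000
ω₄ (RR) = (vx − vy + k·ωz)/r = 0.6200/0.08 = 7.7500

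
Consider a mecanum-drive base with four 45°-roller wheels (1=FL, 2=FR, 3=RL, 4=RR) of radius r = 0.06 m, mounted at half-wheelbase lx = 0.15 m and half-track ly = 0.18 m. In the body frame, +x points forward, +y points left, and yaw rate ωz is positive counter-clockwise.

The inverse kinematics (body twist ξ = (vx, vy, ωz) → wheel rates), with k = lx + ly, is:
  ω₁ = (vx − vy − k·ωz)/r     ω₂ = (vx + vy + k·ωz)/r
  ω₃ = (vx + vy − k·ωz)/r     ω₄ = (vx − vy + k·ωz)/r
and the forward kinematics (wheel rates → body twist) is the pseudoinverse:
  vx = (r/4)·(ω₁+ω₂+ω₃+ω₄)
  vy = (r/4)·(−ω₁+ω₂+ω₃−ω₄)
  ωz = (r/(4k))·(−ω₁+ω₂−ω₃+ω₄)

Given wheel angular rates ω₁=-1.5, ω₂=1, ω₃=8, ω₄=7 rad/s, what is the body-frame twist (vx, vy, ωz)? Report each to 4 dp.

(0.2175, 0.0525, 0.0682)

k = lx + ly = 0.15 + 0.18 = 0.3300
ω₁+ω₂+ω₃+ω₄ = 14.5000  →  vx = (0.06/4)·14.5000 = 0.2175
−ω₁+ω₂+ω₃−ω₄ = 3.5000  →  vy = (0.06/4)·3.5000 = 0.0525
−ω₁+ω₂−ω₃+ω₄ = 1.5000  →  ωz = (0.06/1.3200)·1.5000 = 0.0682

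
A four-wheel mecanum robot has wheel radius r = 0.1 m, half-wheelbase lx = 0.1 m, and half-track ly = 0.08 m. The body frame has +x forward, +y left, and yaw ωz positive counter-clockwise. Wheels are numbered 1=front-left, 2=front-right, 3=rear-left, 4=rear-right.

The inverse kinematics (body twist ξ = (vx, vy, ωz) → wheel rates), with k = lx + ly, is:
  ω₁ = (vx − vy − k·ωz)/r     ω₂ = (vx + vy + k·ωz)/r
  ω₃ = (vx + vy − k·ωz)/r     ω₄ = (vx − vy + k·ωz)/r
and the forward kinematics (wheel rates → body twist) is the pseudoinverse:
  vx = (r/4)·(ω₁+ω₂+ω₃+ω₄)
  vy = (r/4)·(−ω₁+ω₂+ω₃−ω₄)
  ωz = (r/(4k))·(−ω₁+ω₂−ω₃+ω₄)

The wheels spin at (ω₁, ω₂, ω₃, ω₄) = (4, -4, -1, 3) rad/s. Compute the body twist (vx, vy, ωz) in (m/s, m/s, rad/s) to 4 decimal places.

(0.0500, -0.3000, -0.5556)

k = lx + ly = 0.1 + 0.08 = 0.1800
ω₁+ω₂+ω₃+ω₄ = 2.0000  →  vx = (0.1/4)·2.0000 = 0.0500
−ω₁+ω₂+ω₃−ω₄ = -12.0000  →  vy = (0.1/4)·-12.0000 = -0.3000
−ω₁+ω₂−ω₃+ω₄ = -4.0000  →  ωz = (0.1/0.7200)·-4.0000 = -0.5556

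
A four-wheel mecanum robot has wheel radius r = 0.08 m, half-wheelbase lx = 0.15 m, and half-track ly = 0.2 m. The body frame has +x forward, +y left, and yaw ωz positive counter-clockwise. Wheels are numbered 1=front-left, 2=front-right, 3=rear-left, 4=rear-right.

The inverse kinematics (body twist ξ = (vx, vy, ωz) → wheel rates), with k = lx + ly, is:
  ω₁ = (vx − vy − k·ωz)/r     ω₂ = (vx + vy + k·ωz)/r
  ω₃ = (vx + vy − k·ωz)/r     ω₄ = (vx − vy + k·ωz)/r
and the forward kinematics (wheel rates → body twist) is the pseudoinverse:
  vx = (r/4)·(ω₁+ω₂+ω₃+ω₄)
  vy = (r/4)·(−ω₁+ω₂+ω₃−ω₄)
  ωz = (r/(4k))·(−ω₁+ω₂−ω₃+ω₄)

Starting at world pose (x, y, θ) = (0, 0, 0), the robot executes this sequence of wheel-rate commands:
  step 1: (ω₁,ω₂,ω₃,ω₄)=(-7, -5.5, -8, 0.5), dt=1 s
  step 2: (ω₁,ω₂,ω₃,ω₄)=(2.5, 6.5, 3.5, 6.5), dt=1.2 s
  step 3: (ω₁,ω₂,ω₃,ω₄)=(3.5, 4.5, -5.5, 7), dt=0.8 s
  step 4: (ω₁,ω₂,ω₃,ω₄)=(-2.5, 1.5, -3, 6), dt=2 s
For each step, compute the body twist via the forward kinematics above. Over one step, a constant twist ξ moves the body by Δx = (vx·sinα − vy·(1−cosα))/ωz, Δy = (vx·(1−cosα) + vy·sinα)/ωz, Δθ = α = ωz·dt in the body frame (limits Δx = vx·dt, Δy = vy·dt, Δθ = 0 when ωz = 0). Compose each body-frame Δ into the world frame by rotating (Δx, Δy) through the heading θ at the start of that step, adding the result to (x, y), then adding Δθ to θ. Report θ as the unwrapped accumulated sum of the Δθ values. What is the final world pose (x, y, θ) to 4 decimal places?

(0.2296, 0.3929, 3.1543)

step 1: ξ=(vx,vy,ωz)=(-0.4000, -0.1400, 0.5714), dt=1.0 → body Δ=(-0.3397, -0.2437, 0.5714) → world pose (-0.3397, -0.2437, 0.5714)
step 2: ξ=(vx,vy,ωz)=(0.3800, 0.0200, 0.4000), dt=1.2 → body Δ=(0.4330, 0.1304, 0.4800) → world pose (-0.0460, 0.1002, 1.0514)
step 3: ξ=(vx,vy,ωz)=(0.1900, -0.2300, 0.7714), dt=0.8 → body Δ=(0.1975, -0.1271, 0.6171) → world pose (0.1624, 0.2086, 1.6686)
step 4: ξ=(vx,vy,ωz)=(0.0400, -0.1000, 0.7429), dt=2.0 → body Δ=(0.1768, -0.0849, 1.4857) → world pose (0.2296, 0.3929, 3.1543)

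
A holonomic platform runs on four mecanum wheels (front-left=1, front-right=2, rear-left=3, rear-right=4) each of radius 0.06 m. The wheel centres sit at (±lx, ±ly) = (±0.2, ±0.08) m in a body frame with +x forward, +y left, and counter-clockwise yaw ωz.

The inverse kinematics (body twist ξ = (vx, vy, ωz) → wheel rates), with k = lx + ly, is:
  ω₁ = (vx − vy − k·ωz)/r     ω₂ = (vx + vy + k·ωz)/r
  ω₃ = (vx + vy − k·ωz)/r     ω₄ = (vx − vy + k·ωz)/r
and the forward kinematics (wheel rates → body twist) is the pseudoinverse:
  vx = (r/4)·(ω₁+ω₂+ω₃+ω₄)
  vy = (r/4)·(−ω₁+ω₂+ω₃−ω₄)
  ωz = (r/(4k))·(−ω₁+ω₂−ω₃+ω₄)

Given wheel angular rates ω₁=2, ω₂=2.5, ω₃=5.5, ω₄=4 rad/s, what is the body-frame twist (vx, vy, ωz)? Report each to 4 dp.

(0.2100, 0.0300, -0.0536)

k = lx + ly = 0.2 + 0.08 = 0.2800
ω₁+ω₂+ω₃+ω₄ = 14.0000  →  vx = (0.06/4)·14.0000 = 0.2100
−ω₁+ω₂+ω₃−ω₄ = 2.0000  →  vy = (0.06/4)·2.0000 = 0.0300
−ω₁+ω₂−ω₃+ω₄ = -1.0000  →  ωz = (0.06/1.1200)·-1.0000 = -0.0536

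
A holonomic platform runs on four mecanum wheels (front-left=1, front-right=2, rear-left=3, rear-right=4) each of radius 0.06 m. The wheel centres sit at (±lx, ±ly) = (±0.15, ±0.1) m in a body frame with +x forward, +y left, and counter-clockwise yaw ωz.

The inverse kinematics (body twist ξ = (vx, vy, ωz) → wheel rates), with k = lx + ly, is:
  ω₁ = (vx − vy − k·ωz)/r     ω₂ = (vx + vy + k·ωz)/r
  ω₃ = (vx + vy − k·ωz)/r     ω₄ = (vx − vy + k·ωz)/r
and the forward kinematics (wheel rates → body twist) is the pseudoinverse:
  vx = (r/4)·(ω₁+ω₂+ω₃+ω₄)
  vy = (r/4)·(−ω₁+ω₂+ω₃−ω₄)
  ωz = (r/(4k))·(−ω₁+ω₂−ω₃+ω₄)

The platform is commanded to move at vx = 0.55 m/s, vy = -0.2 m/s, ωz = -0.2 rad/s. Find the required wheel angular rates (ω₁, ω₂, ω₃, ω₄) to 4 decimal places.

k = lx + ly = 0.15 + 0.1 = 0.2500;  k·ωz = 0.2500·-0.2 = -0.0500
ω₁ (FL) = (vx − vy − k·ωz)/r = 0.8000/0.06 = 13.3333
ω₂ (FR) = (vx + vy + k·ωz)/r = 0.3000/0.06 = 5.0000
ω₃ (RL) = (vx + vy − k·ωz)/r = 0.4000/0.06 = 6.6667
ω₄ (RR) = (vx − vy + k·ωz)/r = 0.7000/0.06 = 11.6667

(13.3333, 5.0000, 6.6667, 11.6667)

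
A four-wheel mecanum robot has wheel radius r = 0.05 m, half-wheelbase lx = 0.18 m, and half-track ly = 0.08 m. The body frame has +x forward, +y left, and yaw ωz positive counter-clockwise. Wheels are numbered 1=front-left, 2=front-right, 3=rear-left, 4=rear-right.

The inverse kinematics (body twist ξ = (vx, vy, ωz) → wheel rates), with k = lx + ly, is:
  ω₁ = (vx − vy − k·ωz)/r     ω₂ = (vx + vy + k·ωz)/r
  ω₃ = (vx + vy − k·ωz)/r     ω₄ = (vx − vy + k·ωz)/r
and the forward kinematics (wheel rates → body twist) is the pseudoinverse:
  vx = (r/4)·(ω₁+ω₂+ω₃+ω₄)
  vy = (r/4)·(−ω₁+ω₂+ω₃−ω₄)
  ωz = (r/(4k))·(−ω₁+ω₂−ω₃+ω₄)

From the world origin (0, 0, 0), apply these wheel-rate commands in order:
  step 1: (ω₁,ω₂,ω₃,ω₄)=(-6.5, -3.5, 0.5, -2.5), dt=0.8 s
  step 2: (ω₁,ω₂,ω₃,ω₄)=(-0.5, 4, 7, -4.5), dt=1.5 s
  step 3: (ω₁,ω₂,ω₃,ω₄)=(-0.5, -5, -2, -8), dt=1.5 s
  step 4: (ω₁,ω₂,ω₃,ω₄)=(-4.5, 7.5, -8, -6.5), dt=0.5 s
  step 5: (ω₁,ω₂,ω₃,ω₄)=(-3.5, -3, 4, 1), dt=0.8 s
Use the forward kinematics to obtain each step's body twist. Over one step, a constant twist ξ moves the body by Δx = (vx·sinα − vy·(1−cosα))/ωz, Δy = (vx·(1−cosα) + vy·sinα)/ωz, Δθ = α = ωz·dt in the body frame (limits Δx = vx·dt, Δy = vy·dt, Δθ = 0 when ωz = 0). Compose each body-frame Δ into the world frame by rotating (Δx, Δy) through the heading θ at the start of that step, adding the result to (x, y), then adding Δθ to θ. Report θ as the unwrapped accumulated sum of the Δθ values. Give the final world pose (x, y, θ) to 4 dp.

step 1: ξ=(vx,vy,ωz)=(-0.1500, 0.0750, 0.0000), dt=0.8 → body Δ=(-0.1200, 0.0600, 0.0000) → world pose (-0.1200, 0.0600, 0.0000)
step 2: ξ=(vx,vy,ωz)=(0.0750, 0.2000, -0.3365), dt=1.5 → body Δ=(0.1819, 0.2596, -0.5048) → world pose (0.0619, 0.3196, -0.5048)
step 3: ξ=(vx,vy,ωz)=(-0.1938, 0.0188, -0.5048), dt=1.5 → body Δ=(-0.2535, 0.1304, -0.7572) → world pose (-0.0969, 0.5563, -1.2620)
step 4: ξ=(vx,vy,ωz)=(-0.1438, 0.1313, 0.6490), dt=0.5 → body Δ=(-0.0812, 0.0529, 0.3245) → world pose (-0.0712, 0.6498, -0.9375)
step 5: ξ=(vx,vy,ωz)=(-0.0188, 0.0437, -0.1202), dt=0.8 → body Δ=(-0.0133, 0.0357, -0.0962) → world pose (-0.0503, 0.6816, -1.0337)

(-0.0503, 0.6816, -1.0337)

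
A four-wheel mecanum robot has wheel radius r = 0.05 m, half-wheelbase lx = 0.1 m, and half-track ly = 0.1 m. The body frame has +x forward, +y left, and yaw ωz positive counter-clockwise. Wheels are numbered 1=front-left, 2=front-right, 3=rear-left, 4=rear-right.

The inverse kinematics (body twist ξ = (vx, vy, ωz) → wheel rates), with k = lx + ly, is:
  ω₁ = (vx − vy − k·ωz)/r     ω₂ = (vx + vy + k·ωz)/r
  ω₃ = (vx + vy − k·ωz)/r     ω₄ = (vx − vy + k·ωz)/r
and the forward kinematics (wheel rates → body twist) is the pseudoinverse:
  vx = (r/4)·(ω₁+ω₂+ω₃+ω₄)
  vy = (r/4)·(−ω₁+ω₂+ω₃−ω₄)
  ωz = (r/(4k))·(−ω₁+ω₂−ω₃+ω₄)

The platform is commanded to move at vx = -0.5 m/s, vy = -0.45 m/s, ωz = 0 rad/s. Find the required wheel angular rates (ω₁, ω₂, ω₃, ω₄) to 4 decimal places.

(-1.0000, -19.0000, -19.0000, -1.0000)

k = lx + ly = 0.1 + 0.1 = 0.2000;  k·ωz = 0.2000·0 = 0.0000
ω₁ (FL) = (vx − vy − k·ωz)/r = -0.0500/0.05 = -1.0000
ω₂ (FR) = (vx + vy + k·ωz)/r = -0.9500/0.05 = -19.0000
ω₃ (RL) = (vx + vy − k·ωz)/r = -0.9500/0.05 = -19.0000
ω₄ (RR) = (vx − vy + k·ωz)/r = -0.0500/0.05 = -1.0000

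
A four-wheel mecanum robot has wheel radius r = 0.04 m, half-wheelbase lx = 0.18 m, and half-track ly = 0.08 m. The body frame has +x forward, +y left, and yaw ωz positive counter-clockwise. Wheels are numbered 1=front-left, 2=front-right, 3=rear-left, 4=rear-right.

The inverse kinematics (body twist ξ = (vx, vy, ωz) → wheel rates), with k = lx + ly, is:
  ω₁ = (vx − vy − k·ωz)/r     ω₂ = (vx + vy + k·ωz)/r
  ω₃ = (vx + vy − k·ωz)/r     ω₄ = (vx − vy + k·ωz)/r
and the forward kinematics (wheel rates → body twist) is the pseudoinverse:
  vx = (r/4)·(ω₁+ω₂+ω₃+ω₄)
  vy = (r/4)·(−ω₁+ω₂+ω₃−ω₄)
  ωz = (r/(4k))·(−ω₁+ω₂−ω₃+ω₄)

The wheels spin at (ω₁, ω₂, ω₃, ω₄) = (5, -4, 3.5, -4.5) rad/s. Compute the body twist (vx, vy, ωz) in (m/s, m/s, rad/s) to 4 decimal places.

k = lx + ly = 0.18 + 0.08 = 0.2600
ω₁+ω₂+ω₃+ω₄ = 0.0000  →  vx = (0.04/4)·0.0000 = 0.0000
−ω₁+ω₂+ω₃−ω₄ = -1.0000  →  vy = (0.04/4)·-1.0000 = -0.0100
−ω₁+ω₂−ω₃+ω₄ = -17.0000  →  ωz = (0.04/1.0400)·-17.0000 = -0.6538

(0.0000, -0.0100, -0.6538)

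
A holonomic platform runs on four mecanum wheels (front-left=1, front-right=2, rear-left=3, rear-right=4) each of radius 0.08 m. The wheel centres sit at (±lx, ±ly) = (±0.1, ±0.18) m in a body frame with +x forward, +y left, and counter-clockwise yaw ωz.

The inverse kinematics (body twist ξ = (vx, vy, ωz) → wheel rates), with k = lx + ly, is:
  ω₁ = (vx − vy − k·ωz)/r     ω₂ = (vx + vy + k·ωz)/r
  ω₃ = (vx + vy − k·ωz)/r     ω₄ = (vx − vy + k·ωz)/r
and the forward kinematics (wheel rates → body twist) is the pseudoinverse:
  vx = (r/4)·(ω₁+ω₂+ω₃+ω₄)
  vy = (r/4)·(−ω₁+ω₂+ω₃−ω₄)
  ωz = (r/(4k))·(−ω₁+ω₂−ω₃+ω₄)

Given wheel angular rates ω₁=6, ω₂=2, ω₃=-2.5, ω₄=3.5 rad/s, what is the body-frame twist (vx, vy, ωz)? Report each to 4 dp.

(0.1800, -0.2000, 0.1429)

k = lx + ly = 0.1 + 0.18 = 0.2800
ω₁+ω₂+ω₃+ω₄ = 9.0000  →  vx = (0.08/4)·9.0000 = 0.1800
−ω₁+ω₂+ω₃−ω₄ = -10.0000  →  vy = (0.08/4)·-10.0000 = -0.2000
−ω₁+ω₂−ω₃+ω₄ = 2.0000  →  ωz = (0.08/1.1200)·2.0000 = 0.1429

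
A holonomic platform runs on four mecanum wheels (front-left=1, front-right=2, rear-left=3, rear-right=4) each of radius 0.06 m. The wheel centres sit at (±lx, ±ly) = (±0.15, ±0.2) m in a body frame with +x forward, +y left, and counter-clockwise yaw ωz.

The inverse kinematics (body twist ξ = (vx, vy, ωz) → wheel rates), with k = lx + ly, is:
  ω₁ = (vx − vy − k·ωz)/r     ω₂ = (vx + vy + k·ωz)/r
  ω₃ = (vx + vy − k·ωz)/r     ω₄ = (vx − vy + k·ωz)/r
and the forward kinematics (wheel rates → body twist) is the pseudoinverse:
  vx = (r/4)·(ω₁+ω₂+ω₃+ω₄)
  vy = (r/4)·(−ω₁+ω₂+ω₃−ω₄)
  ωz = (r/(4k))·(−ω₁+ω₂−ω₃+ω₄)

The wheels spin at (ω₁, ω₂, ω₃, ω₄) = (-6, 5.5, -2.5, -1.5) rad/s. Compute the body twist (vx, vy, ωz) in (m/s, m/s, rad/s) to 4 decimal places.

k = lx + ly = 0.15 + 0.2 = 0.3500
ω₁+ω₂+ω₃+ω₄ = -4.5000  →  vx = (0.06/4)·-4.5000 = -0.0675
−ω₁+ω₂+ω₃−ω₄ = 10.5000  →  vy = (0.06/4)·10.5000 = 0.1575
−ω₁+ω₂−ω₃+ω₄ = 12.5000  →  ωz = (0.06/1.4000)·12.5000 = 0.5357

(-0.0675, 0.1575, 0.5357)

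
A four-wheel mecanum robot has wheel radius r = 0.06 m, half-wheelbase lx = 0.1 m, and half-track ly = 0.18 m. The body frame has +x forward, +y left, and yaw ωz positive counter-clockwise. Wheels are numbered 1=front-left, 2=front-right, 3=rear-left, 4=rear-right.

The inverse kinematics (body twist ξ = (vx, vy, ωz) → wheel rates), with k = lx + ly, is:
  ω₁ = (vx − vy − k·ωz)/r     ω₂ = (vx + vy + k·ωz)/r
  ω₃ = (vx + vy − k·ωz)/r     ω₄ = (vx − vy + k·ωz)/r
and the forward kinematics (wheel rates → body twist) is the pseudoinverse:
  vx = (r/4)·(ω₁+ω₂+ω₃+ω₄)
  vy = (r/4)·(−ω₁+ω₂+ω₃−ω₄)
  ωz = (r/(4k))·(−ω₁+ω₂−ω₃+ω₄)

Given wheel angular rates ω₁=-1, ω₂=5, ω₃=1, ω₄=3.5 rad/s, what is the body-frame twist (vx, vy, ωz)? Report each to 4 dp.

k = lx + ly = 0.1 + 0.18 = 0.2800
ω₁+ω₂+ω₃+ω₄ = 8.5000  →  vx = (0.06/4)·8.5000 = 0.1275
−ω₁+ω₂+ω₃−ω₄ = 3.5000  →  vy = (0.06/4)·3.5000 = 0.0525
−ω₁+ω₂−ω₃+ω₄ = 8.5000  →  ωz = (0.06/1.1200)·8.5000 = 0.4554

(0.1275, 0.0525, 0.4554)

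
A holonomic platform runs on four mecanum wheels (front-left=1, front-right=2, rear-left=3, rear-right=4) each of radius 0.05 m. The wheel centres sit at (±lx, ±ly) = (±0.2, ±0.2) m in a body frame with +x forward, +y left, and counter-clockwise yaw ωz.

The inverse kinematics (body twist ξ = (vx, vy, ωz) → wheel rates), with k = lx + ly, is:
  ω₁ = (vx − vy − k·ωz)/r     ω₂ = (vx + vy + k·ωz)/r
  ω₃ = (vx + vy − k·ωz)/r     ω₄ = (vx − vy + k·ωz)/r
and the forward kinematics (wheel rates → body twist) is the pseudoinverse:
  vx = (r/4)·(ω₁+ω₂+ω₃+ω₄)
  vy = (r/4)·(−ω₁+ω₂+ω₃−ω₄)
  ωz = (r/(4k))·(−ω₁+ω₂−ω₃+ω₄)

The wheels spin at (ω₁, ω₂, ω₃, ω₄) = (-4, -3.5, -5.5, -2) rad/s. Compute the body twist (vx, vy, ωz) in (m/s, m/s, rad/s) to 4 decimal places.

k = lx + ly = 0.2 + 0.2 = 0.4000
ω₁+ω₂+ω₃+ω₄ = -15.0000  →  vx = (0.05/4)·-15.0000 = -0.1875
−ω₁+ω₂+ω₃−ω₄ = -3.0000  →  vy = (0.05/4)·-3.0000 = -0.0375
−ω₁+ω₂−ω₃+ω₄ = 4.0000  →  ωz = (0.05/1.6000)·4.0000 = 0.1250

(-0.1875, -0.0375, 0.1250)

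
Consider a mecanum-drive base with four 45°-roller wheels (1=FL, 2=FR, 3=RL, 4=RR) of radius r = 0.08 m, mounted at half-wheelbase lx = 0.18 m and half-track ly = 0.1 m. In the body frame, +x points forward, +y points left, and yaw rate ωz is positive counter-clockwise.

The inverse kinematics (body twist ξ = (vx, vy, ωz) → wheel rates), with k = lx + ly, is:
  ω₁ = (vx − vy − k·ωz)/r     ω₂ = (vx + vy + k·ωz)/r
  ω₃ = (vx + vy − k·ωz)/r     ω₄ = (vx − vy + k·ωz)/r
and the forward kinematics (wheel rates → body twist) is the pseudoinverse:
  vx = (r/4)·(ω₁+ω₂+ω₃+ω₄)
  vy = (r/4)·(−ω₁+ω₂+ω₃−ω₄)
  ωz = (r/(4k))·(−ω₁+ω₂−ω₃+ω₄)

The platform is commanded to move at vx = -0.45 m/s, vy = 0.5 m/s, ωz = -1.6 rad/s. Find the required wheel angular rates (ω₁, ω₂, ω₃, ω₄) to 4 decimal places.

k = lx + ly = 0.18 + 0.1 = 0.2800;  k·ωz = 0.2800·-1.6 = -0.4480
ω₁ (FL) = (vx − vy − k·ωz)/r = -0.5020/0.08 = -6.2750
ω₂ (FR) = (vx + vy + k·ωz)/r = -0.3980/0.08 = -4.9750
ω₃ (RL) = (vx + vy − k·ωz)/r = 0.4980/0.08 = 6.2250
ω₄ (RR) = (vx − vy + k·ωz)/r = -1.3980/0.08 = -17.4750

(-6.2750, -4.9750, 6.2250, -17.4750)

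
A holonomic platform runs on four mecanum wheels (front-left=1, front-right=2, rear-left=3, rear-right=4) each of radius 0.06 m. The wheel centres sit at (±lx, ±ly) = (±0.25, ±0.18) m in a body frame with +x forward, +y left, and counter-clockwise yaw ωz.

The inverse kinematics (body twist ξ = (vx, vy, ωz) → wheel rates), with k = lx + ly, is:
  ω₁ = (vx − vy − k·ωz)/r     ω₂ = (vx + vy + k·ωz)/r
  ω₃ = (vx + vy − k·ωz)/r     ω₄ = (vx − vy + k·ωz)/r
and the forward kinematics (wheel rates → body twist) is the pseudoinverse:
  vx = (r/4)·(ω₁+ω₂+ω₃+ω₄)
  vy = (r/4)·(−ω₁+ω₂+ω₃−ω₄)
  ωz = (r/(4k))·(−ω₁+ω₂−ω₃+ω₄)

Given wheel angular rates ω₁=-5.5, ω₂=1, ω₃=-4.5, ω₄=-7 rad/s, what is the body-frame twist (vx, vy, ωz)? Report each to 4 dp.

k = lx + ly = 0.25 + 0.18 = 0.4300
ω₁+ω₂+ω₃+ω₄ = -16.0000  →  vx = (0.06/4)·-16.0000 = -0.2400
−ω₁+ω₂+ω₃−ω₄ = 9.0000  →  vy = (0.06/4)·9.0000 = 0.1350
−ω₁+ω₂−ω₃+ω₄ = 4.0000  →  ωz = (0.06/1.7200)·4.0000 = 0.1395

(-0.2400, 0.1350, 0.1395)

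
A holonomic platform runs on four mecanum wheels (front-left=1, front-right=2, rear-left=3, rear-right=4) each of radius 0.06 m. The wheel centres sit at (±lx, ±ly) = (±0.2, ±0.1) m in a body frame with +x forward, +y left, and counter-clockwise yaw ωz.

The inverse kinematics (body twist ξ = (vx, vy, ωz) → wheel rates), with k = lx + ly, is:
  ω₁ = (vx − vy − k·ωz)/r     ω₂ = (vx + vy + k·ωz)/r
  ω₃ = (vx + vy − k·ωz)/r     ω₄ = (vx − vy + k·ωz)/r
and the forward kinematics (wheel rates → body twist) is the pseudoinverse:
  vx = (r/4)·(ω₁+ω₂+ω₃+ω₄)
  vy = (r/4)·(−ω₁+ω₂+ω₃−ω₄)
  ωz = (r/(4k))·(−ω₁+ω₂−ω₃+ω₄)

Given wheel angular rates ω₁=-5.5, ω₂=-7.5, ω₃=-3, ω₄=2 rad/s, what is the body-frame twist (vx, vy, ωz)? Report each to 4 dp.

(-0.2100, -0.1050, 0.1500)

k = lx + ly = 0.2 + 0.1 = 0.3000
ω₁+ω₂+ω₃+ω₄ = -14.0000  →  vx = (0.06/4)·-14.0000 = -0.2100
−ω₁+ω₂+ω₃−ω₄ = -7.0000  →  vy = (0.06/4)·-7.0000 = -0.1050
−ω₁+ω₂−ω₃+ω₄ = 3.0000  →  ωz = (0.06/1.2000)·3.0000 = 0.1500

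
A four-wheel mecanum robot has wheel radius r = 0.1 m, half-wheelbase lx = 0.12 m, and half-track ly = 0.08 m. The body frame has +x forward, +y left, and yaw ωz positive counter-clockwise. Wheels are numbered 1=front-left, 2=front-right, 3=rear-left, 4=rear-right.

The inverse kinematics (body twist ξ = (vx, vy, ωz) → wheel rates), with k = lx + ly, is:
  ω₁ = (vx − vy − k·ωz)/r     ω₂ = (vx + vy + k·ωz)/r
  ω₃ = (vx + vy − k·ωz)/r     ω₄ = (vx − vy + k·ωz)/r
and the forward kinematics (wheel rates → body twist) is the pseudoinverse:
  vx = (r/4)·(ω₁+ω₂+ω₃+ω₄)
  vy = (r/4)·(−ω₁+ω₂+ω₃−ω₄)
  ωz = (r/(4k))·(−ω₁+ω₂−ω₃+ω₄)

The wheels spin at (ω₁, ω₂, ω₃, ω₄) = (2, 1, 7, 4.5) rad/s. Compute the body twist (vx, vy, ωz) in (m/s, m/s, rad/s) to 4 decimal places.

k = lx + ly = 0.12 + 0.08 = 0.2000
ω₁+ω₂+ω₃+ω₄ = 14.5000  →  vx = (0.1/4)·14.5000 = 0.3625
−ω₁+ω₂+ω₃−ω₄ = 1.5000  →  vy = (0.1/4)·1.5000 = 0.0375
−ω₁+ω₂−ω₃+ω₄ = -3.5000  →  ωz = (0.1/0.8000)·-3.5000 = -0.4375

(0.3625, 0.0375, -0.4375)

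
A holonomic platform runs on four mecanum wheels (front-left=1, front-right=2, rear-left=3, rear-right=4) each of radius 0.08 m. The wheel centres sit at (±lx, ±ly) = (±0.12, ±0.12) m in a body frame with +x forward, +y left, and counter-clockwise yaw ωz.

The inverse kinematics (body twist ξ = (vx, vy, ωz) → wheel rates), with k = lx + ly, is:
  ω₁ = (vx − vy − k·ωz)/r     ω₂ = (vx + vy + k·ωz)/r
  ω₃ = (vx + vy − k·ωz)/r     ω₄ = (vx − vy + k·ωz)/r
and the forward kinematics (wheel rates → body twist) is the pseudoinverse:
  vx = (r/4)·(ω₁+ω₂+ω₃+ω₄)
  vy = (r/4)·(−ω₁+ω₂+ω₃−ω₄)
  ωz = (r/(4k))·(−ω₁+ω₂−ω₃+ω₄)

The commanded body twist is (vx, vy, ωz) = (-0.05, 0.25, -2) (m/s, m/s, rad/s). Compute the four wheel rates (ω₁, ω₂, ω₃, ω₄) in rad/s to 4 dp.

k = lx + ly = 0.12 + 0.12 = 0.2400;  k·ωz = 0.2400·-2 = -0.4800
ω₁ (FL) = (vx − vy − k·ωz)/r = 0.1800/0.08 = 2.2500
ω₂ (FR) = (vx + vy + k·ωz)/r = -0.2800/0.08 = -3.5000
ω₃ (RL) = (vx + vy − k·ωz)/r = 0.6800/0.08 = 8.5000
ω₄ (RR) = (vx − vy + k·ωz)/r = -0.7800/0.08 = -9.7500

(2.2500, -3.5000, 8.5000, -9.7500)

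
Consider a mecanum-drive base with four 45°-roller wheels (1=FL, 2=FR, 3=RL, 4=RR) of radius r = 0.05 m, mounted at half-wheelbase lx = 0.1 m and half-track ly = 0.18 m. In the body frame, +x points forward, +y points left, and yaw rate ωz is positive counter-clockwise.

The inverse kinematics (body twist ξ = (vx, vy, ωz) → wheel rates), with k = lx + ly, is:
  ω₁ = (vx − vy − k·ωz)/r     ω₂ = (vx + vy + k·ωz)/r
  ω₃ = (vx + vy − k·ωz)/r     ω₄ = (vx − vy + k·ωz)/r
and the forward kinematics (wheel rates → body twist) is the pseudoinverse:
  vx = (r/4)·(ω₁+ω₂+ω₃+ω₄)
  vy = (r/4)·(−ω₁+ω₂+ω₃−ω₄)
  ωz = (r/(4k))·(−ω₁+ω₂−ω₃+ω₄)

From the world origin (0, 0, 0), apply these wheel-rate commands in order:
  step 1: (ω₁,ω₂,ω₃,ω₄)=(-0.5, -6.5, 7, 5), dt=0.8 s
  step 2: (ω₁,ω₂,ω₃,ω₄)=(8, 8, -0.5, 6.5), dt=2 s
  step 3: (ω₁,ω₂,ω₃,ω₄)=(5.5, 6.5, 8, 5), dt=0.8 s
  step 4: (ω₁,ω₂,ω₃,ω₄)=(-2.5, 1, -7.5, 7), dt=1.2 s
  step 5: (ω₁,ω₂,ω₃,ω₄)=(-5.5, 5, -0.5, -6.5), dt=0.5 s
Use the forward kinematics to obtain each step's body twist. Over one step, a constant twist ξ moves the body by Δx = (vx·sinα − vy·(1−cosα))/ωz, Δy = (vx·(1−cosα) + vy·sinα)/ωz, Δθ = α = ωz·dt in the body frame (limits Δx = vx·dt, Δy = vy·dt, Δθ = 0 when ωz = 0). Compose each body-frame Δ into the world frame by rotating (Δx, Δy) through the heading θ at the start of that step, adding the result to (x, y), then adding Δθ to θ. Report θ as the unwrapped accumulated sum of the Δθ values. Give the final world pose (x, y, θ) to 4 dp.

step 1: ξ=(vx,vy,ωz)=(0.0625, -0.0500, -0.3571), dt=0.8 → body Δ=(0.0436, -0.0466, -0.2857) → world pose (0.0436, -0.0466, -0.2857)
step 2: ξ=(vx,vy,ωz)=(0.2750, -0.0875, 0.3125), dt=2.0 → body Δ=(0.5678, 0.0025, 0.6250) → world pose (0.5892, -0.2042, 0.3393)
step 3: ξ=(vx,vy,ωz)=(0.3125, 0.0500, -0.0893), dt=0.8 → body Δ=(0.2512, 0.0310, -0.0714) → world pose (0.8157, -0.0913, 0.2679)
step 4: ξ=(vx,vy,ωz)=(-0.0250, -0.1375, 0.8036), dt=1.2 → body Δ=(0.0480, -0.1540, 0.9643) → world pose (0.9028, -0.2271, 1.2321)
step 5: ξ=(vx,vy,ωz)=(-0.0938, 0.2063, 0.2009), dt=0.5 → body Δ=(-0.0520, 0.1006, 0.1004) → world pose (0.7906, -0.2427, 1.3326)

(0.7906, -0.2427, 1.3326)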